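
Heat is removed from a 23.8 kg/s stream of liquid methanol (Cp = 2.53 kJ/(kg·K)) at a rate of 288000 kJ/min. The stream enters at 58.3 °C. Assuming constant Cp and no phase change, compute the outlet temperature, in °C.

T_out = -21.4 °C

Q = 288000 kJ/min = 4800 kJ/s
ΔT = Q/(ṁ·Cp) = 4800/(23.8×2.53) = 79.716 K
T_out = 58.3 − 79.716 = -21.416 °C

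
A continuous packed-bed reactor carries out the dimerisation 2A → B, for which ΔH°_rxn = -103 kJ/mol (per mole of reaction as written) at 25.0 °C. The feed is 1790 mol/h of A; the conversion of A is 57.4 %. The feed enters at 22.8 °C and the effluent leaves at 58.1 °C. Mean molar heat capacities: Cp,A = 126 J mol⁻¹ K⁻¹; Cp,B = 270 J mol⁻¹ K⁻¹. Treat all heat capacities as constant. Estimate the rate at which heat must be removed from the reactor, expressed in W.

Extent of reaction ξ = 0.574 × 1790 / 2 = 513.73 mol/h
Reaction term: ξ·ΔH°_rxn = 513.73 × -103 = -52914 kJ/h
Sensible, feed 22.8→25 °C: 496.19 kJ/h
Outlet flows (mol/h): A 762.54, B 513.73
Sensible, products 25→58.1 °C: 7771.5 kJ/h
Q = ΔH = -44647 kJ/h = -12.402 kW
Heat removed = 12402 W

Q_out = 12400 W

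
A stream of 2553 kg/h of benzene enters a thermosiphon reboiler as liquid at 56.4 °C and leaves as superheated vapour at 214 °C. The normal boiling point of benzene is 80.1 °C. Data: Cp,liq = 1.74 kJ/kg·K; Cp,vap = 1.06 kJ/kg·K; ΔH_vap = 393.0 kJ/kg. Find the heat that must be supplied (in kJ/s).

liquid 56.4→80.1 °C: 41.238 kJ/kg
vaporisation at 80.1 °C: 393 kJ/kg
vapour 80.1→214 °C: 141.93 kJ/kg
Δh = 41.238 + 393 + 141.93 = 576.17 kJ/kg
Q = ṁ·Δh = 2553 kg/h × 576.17 kJ/kg = 1.471e+06 kJ/h
|Q| = 408.6 kW

Q = 409 kJ/s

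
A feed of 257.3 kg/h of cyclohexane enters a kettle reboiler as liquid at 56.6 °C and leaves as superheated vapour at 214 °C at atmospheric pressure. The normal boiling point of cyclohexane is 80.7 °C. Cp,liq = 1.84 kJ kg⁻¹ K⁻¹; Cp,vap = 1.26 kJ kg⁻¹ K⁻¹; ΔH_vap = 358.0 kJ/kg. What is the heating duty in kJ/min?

Q = 2450 kJ/min

liquid 56.6→80.7 °C: 44.344 kJ/kg
vaporisation at 80.7 °C: 358 kJ/kg
vapour 80.7→214 °C: 167.96 kJ/kg
Δh = 44.344 + 358 + 167.96 = 570.3 kJ/kg
Q = ṁ·Δh = 257.3 kg/h × 570.3 kJ/kg = 146740 kJ/h
|Q| = 40.761 kW = 2445.6 kJ/min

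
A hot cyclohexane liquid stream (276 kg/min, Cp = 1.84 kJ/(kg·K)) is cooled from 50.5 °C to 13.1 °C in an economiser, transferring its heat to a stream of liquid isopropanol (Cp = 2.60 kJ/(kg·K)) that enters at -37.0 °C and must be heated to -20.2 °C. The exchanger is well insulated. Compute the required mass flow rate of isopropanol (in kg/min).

ṁ_c = 435 kg/min

Heat released by hot stream: Q = 276 × 1.84 × (50.5 − 13.1) = 18993 kJ/min
Energy balance on cold side (adiabatic exchanger): Q = ṁ_c·Cp_c·(T_c,out − T_c,in)
ṁ_c = 18993 / [2.60 × (-20.2 − -37.0)] = 434.83 kg/min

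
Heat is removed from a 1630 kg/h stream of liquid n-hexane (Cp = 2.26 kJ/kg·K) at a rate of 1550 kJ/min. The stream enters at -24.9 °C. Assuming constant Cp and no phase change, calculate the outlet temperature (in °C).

T_out = -50.1 °C

Q = 1550 kJ/min = 93000 kJ/h
ΔT = Q/(ṁ·Cp) = 93000/(1630×2.26) = 25.246 K
T_out = -24.9 − 25.246 = -50.146 °C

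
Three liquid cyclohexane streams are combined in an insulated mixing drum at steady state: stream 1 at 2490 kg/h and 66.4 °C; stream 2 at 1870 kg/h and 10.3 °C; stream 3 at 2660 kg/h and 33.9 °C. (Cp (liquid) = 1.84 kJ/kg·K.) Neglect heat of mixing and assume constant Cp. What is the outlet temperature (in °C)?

Energy balance with Q = 0: Σ ṁᵢCp,ᵢ(T_out − Tᵢ) = 0
Σ ṁᵢCp,ᵢTᵢ = 2490×1.84×66.4 + 1870×1.84×10.3 + 2660×1.84×33.9 = 505580
Σ ṁᵢCp,ᵢ = 2490×1.84 + 1870×1.84 + 2660×1.84 = 12917
T_out = 505580 / 12917 = 39.141 °C

T_out = 39.1 °C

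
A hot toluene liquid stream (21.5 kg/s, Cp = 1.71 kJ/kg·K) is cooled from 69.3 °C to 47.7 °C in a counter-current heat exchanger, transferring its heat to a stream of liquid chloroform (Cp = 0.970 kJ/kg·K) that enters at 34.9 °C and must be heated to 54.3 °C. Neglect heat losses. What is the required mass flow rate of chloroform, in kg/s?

ṁ_c = 42.2 kg/s

Heat released by hot stream: Q = 21.5 × 1.71 × (69.3 − 47.7) = 794.12 kJ/s
Energy balance on cold side (adiabatic exchanger): Q = ṁ_c·Cp_c·(T_c,out − T_c,in)
ṁ_c = 794.12 / [0.970 × (54.3 − 34.9)] = 42.2 kg/s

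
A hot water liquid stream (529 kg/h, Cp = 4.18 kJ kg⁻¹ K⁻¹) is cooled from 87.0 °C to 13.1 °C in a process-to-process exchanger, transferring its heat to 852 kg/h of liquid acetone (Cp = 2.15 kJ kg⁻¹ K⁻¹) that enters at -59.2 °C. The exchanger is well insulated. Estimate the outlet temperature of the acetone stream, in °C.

T_c,out = 30.0 °C

Heat released by hot stream: Q = 529 × 4.18 × (87.0 − 13.1) = 163410 kJ/h
Energy balance on cold side (adiabatic exchanger): Q = ṁ_c·Cp_c·(T_c,out − T_c,in)
T_c,out = -59.2 + 163410/(852 × 2.15) = 30.007 °C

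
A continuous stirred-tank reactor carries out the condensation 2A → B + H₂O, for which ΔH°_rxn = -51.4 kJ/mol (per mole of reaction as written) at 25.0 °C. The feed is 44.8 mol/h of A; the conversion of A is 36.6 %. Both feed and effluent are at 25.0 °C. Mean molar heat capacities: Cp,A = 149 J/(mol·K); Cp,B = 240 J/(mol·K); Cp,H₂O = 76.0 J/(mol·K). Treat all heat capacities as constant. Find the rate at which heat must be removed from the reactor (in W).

Q_out = 117 W

Extent of reaction ξ = 0.366 × 44.8 / 2 = 8.1984 mol/h
Reaction term: ξ·ΔH°_rxn = 8.1984 × -51.4 = -421.4 kJ/h
Q = ΔH = -421.4 kJ/h = -0.11705 kW
Heat removed = 117.05 W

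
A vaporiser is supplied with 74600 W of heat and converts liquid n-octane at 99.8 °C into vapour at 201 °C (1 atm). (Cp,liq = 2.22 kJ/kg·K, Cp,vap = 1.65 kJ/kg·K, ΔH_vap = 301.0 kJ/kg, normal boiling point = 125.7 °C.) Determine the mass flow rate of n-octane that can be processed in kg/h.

Δh = 2.22×(125.7−99.8) + 301.0 + 1.65×(201−125.7) = 482.74 kJ/kg
Q = 74600 W = 74.6 kJ/s = 268560 kJ/h
ṁ = Q/Δh = 268560 / 482.74 = 556.32 kg/h

ṁ = 556 kg/h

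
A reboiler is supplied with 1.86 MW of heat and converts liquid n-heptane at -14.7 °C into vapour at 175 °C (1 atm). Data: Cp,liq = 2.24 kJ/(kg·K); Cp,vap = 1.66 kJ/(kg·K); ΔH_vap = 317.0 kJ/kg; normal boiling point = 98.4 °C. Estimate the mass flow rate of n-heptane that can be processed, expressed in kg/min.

ṁ = 160 kg/min

Δh = 2.24×(98.4−-14.7) + 317.0 + 1.66×(175−98.4) = 697.5 kJ/kg
Q = 1.86 MW = 1860 kJ/s = 111600 kJ/min
ṁ = Q/Δh = 111600 / 697.5 = 160 kg/min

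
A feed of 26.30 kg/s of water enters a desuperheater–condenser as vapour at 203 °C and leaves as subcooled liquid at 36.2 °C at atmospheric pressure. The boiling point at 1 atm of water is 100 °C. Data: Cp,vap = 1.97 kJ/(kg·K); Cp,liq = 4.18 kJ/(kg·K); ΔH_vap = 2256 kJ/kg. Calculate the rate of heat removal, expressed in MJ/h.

Q_c = 258000 MJ/h

vapour 203→100 °C: -202.91 kJ/kg
condensation at 100 °C: -2256 kJ/kg
liquid 100→36.2 °C: -266.68 kJ/kg
Δh = -202.91 + -2256 + -266.68 = -2725.6 kJ/kg
Q = ṁ·Δh = 26.30 kg/s × -2725.6 kJ/kg = -71683 kJ/s
|Q| = 71683 kW = 258060 MJ/h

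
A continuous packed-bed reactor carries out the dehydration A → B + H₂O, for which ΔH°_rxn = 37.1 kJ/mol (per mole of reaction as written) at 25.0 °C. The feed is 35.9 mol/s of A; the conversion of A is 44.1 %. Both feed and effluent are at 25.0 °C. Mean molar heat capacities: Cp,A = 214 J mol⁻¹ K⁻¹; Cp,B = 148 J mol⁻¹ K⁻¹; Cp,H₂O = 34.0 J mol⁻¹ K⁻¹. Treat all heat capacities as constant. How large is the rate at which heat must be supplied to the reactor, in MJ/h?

Q_in = 2110 MJ/h

Extent of reaction ξ = 0.441 × 35.9 = 15.832 mol/s
Reaction term: ξ·ΔH°_rxn = 15.832 × 37.1 = 587.36 kJ/s
Q = ΔH = 587.36 kJ/s = 587.36 kW
Heat supplied = 2114.5 MJ/h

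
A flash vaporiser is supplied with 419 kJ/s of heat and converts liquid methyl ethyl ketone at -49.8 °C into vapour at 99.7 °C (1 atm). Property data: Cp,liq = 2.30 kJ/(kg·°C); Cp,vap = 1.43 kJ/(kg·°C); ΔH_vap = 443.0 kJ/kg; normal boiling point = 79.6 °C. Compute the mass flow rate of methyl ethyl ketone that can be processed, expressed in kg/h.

ṁ = 1960 kg/h

Δh = 2.30×(79.6−-49.8) + 443.0 + 1.43×(99.7−79.6) = 769.36 kJ/kg
Q = 419 kJ/s = 419 kJ/s = 1.5084e+06 kJ/h
ṁ = Q/Δh = 1.5084e+06 / 769.36 = 1960.6 kg/h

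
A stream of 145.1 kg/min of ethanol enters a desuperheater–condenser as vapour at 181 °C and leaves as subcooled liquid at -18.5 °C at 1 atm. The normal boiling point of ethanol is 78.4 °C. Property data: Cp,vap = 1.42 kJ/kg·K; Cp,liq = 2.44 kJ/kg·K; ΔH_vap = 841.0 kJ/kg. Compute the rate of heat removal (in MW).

vapour 181→78.4 °C: -145.69 kJ/kg
condensation at 78.4 °C: -841 kJ/kg
liquid 78.4→-18.5 °C: -236.44 kJ/kg
Δh = -145.69 + -841 + -236.44 = -1223.1 kJ/kg
Q = ṁ·Δh = 145.1 kg/min × -1223.1 kJ/kg = -177480 kJ/min
|Q| = 2957.9 kW = 2.9579 MW

Q_c = 2.96 MW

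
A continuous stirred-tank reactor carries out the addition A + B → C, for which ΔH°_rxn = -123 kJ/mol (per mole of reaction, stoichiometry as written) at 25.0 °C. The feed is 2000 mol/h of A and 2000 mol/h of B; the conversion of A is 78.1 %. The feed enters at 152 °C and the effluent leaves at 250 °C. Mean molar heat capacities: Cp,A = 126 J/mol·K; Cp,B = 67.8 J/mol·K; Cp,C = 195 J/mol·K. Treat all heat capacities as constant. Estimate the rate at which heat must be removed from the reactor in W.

Q_out = 42700 W

Extent of reaction ξ = 0.781 × 2000 = 1562 mol/h
Reaction term: ξ·ΔH°_rxn = 1562 × -123 = -192130 kJ/h
Sensible, feed 152→25 °C: -49225 kJ/h
Outlet flows (mol/h): A 438, B 438, C 1562
Sensible, products 25→250 °C: 87632 kJ/h
Q = ΔH = -153720 kJ/h = -42.7 kW
Heat removed = 42700 W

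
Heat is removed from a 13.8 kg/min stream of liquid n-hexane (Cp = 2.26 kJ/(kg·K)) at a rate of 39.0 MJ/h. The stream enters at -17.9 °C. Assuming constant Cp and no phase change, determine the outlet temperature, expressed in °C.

Q = 39.0 MJ/h = 650 kJ/min
ΔT = Q/(ṁ·Cp) = 650/(13.8×2.26) = 20.841 K
T_out = -17.9 − 20.841 = -38.741 °C

T_out = -38.7 °C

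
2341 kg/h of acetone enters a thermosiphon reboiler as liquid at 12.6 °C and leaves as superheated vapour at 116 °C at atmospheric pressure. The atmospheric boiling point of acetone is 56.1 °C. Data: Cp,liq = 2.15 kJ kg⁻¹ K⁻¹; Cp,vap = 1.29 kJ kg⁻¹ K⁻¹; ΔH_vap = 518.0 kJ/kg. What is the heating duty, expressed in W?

Q = 448000 W

liquid 12.6→56.1 °C: 93.525 kJ/kg
vaporisation at 56.1 °C: 518 kJ/kg
vapour 56.1→116 °C: 77.271 kJ/kg
Δh = 93.525 + 518 + 77.271 = 688.8 kJ/kg
Q = ṁ·Δh = 2341 kg/h × 688.8 kJ/kg = 1.6125e+06 kJ/h
|Q| = 447.91 kW = 447910 W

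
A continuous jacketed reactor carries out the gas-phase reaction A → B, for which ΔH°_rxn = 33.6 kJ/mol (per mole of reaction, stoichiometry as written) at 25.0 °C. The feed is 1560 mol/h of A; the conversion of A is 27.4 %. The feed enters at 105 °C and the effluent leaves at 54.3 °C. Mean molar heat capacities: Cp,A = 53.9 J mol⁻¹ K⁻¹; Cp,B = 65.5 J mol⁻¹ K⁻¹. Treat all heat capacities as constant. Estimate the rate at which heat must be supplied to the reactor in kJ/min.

Q_in = 171 kJ/min

Extent of reaction ξ = 0.274 × 1560 = 427.44 mol/h
Reaction term: ξ·ΔH°_rxn = 427.44 × 33.6 = 14362 kJ/h
Sensible, feed 105→25 °C: -6726.7 kJ/h
Outlet flows (mol/h): A 1132.6, B 427.44
Sensible, products 25→54.3 °C: 2608.9 kJ/h
Q = ΔH = 10244 kJ/h = 2.8456 kW
Heat supplied = 170.74 kJ/min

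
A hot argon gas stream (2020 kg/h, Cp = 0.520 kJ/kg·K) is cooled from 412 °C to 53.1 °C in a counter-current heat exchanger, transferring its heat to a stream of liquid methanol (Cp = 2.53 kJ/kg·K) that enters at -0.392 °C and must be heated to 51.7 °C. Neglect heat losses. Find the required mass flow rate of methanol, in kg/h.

ṁ_c = 2860 kg/h

Heat released by hot stream: Q = 2020 × 0.520 × (412 − 53.1) = 376990 kJ/h
Energy balance on cold side (adiabatic exchanger): Q = ṁ_c·Cp_c·(T_c,out − T_c,in)
ṁ_c = 376990 / [2.53 × (51.7 − -0.392)] = 2860.5 kg/h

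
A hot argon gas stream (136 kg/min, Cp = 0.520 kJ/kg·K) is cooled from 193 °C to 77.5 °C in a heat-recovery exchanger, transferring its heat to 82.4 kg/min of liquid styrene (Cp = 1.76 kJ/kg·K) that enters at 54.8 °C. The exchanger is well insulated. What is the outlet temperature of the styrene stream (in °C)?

T_c,out = 111 °C

Heat released by hot stream: Q = 136 × 0.520 × (193 − 77.5) = 8168.2 kJ/min
Energy balance on cold side (adiabatic exchanger): Q = ṁ_c·Cp_c·(T_c,out − T_c,in)
T_c,out = 54.8 + 8168.2/(82.4 × 1.76) = 111.12 °C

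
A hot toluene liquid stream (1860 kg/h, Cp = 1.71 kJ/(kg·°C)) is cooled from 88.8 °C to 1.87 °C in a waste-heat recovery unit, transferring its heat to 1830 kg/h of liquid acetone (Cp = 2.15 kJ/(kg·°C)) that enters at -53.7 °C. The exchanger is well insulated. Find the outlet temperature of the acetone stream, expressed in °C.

T_c,out = 16.6 °C

Heat released by hot stream: Q = 1860 × 1.71 × (88.8 − 1.87) = 276490 kJ/h
Energy balance on cold side (adiabatic exchanger): Q = ṁ_c·Cp_c·(T_c,out − T_c,in)
T_c,out = -53.7 + 276490/(1830 × 2.15) = 16.573 °C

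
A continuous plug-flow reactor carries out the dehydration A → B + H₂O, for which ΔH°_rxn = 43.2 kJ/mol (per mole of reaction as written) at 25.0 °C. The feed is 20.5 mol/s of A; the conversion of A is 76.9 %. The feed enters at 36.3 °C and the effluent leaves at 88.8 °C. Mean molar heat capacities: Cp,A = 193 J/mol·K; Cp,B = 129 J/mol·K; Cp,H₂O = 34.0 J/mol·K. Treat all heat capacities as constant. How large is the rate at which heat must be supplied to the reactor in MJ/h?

Q_in = 3090 MJ/h

Extent of reaction ξ = 0.769 × 20.5 = 15.764 mol/s
Reaction term: ξ·ΔH°_rxn = 15.764 × 43.2 = 681.03 kJ/s
Sensible, feed 36.3→25 °C: -44.708 kJ/s
Outlet flows (mol/s): A 4.7355, B 15.764, H₂O 15.764
Sensible, products 25→88.8 °C: 222.25 kJ/s
Q = ΔH = 858.57 kJ/s = 858.57 kW
Heat supplied = 3090.8 MJ/h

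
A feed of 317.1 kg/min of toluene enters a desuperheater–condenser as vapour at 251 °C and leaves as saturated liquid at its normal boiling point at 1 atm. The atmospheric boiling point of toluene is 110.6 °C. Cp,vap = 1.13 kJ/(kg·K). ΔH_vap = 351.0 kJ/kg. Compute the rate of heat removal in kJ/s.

vapour 251→110.6 °C: -158.65 kJ/kg
condensation at 110.6 °C: -351 kJ/kg
Δh = -158.65 + -351 = -509.65 kJ/kg
Q = ṁ·Δh = 317.1 kg/min × -509.65 kJ/kg = -161610 kJ/min
|Q| = 2693.5 kW

Q_c = 2690 kJ/s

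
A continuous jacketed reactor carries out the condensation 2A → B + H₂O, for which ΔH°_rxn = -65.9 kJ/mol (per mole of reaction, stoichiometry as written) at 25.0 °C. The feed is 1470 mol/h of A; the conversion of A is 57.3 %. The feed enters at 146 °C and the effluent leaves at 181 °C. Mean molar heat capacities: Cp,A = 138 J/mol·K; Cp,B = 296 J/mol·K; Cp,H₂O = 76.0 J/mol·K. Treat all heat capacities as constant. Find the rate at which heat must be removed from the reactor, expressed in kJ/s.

Q_out = 3.99 kJ/s

Extent of reaction ξ = 0.573 × 1470 / 2 = 421.15 mol/h
Reaction term: ξ·ΔH°_rxn = 421.15 × -65.9 = -27754 kJ/h
Sensible, feed 146→25 °C: -24546 kJ/h
Outlet flows (mol/h): A 627.69, B 421.15, H₂O 421.15
Sensible, products 25→181 °C: 37953 kJ/h
Q = ΔH = -14347 kJ/h = -3.9852 kW
Heat removed = 3.9852 kJ/s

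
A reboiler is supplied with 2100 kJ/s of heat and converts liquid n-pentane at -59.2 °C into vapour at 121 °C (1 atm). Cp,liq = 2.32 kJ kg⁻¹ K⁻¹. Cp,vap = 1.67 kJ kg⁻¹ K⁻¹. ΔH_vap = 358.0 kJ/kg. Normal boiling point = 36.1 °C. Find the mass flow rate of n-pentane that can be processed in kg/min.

Δh = 2.32×(36.1−-59.2) + 358.0 + 1.67×(121−36.1) = 720.88 kJ/kg
Q = 2100 kJ/s = 2100 kJ/s = 126000 kJ/min
ṁ = Q/Δh = 126000 / 720.88 = 174.79 kg/min

ṁ = 175 kg/min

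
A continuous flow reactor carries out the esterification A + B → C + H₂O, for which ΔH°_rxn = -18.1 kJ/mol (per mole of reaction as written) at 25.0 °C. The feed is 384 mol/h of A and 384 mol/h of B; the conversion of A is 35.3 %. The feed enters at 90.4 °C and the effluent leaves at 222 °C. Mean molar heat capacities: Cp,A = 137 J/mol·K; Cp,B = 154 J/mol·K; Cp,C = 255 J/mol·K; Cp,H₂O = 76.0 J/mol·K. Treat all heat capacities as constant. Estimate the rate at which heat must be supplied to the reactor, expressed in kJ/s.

Extent of reaction ξ = 0.353 × 384 = 135.55 mol/h
Reaction term: ξ·ΔH°_rxn = 135.55 × -18.1 = -2453.5 kJ/h
Sensible, feed 90.4→25 °C: -7308.1 kJ/h
Outlet flows (mol/h): A 248.45, B 248.45, C 135.55, H₂O 135.55
Sensible, products 25→222 °C: 23082 kJ/h
Q = ΔH = 13320 kJ/h = 3.7 kW
Heat supplied = 3.7 kJ/s

Q_in = 3.70 kJ/s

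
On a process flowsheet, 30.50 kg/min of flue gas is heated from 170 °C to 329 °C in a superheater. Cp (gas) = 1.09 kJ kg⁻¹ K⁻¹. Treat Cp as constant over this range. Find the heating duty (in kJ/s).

Q = ṁ·Cp·ΔT = 30.50 × 1.09 × (329 − 170) = 5286 kJ/min
Converting: 5286 / 60 s = 88.099 kW

Q = 88.1 kJ/s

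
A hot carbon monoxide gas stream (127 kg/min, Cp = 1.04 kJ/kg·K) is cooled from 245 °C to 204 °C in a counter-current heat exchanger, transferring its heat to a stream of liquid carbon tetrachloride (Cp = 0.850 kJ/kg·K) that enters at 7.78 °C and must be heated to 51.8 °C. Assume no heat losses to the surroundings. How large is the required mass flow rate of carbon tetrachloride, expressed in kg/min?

ṁ_c = 145 kg/min

Heat released by hot stream: Q = 127 × 1.04 × (245 − 204) = 5415.3 kJ/min
Energy balance on cold side (adiabatic exchanger): Q = ṁ_c·Cp_c·(T_c,out − T_c,in)
ṁ_c = 5415.3 / [0.850 × (51.8 − 7.78)] = 144.73 kg/min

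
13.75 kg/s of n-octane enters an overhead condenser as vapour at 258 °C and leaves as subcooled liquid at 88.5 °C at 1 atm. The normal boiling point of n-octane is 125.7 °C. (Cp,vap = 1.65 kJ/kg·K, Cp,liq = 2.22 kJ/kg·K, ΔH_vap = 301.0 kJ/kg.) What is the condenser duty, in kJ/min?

vapour 258→125.7 °C: -218.3 kJ/kg
condensation at 125.7 °C: -301 kJ/kg
liquid 125.7→88.5 °C: -82.584 kJ/kg
Δh = -218.3 + -301 + -82.584 = -601.88 kJ/kg
Q = ṁ·Δh = 13.75 kg/s × -601.88 kJ/kg = -8275.8 kJ/s
|Q| = 8275.8 kW = 496550 kJ/min

Q_c = 497000 kJ/min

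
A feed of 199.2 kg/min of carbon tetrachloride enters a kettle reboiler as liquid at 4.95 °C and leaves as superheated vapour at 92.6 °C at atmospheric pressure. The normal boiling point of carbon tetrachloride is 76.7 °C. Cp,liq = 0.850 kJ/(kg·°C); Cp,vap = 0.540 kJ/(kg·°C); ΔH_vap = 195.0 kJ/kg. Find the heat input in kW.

liquid 4.95→76.7 °C: 60.987 kJ/kg
vaporisation at 76.7 °C: 195 kJ/kg
vapour 76.7→92.6 °C: 8.586 kJ/kg
Δh = 60.987 + 195 + 8.586 = 264.57 kJ/kg
Q = ṁ·Δh = 199.2 kg/min × 264.57 kJ/kg = 52703 kJ/min
|Q| = 878.38 kW

Q = 878 kW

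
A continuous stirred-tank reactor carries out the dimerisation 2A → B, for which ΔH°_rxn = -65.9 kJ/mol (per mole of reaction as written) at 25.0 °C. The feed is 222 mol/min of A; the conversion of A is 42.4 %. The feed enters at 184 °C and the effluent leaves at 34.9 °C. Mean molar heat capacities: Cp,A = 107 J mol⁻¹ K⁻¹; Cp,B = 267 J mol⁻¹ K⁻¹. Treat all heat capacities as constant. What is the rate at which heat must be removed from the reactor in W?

Extent of reaction ξ = 0.424 × 222 / 2 = 47.064 mol/min
Reaction term: ξ·ΔH°_rxn = 47.064 × -65.9 = -3101.5 kJ/min
Sensible, feed 184→25 °C: -3776.9 kJ/min
Outlet flows (mol/min): A 127.87, B 47.064
Sensible, products 25→34.9 °C: 259.86 kJ/min
Q = ΔH = -6618.5 kJ/min = -110.31 kW
Heat removed = 110310 W

Q_out = 110000 W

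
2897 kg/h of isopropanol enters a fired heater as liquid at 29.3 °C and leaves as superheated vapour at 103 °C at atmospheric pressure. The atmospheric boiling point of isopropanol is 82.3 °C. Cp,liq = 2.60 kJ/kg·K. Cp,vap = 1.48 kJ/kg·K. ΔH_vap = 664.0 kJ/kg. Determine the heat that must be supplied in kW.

Q = 670 kW

liquid 29.3→82.3 °C: 137.8 kJ/kg
vaporisation at 82.3 °C: 664 kJ/kg
vapour 82.3→103 °C: 30.636 kJ/kg
Δh = 137.8 + 664 + 30.636 = 832.44 kJ/kg
Q = ṁ·Δh = 2897 kg/h × 832.44 kJ/kg = 2.4116e+06 kJ/h
|Q| = 669.88 kW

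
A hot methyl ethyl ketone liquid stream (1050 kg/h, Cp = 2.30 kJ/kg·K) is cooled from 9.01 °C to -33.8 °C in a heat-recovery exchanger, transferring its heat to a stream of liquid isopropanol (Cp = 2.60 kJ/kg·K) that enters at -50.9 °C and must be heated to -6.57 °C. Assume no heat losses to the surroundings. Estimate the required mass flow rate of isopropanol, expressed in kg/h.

Heat released by hot stream: Q = 1050 × 2.30 × (9.01 − -33.8) = 103390 kJ/h
Energy balance on cold side (adiabatic exchanger): Q = ṁ_c·Cp_c·(T_c,out − T_c,in)
ṁ_c = 103390 / [2.60 × (-6.57 − -50.9)] = 897 kg/h

ṁ_c = 897 kg/h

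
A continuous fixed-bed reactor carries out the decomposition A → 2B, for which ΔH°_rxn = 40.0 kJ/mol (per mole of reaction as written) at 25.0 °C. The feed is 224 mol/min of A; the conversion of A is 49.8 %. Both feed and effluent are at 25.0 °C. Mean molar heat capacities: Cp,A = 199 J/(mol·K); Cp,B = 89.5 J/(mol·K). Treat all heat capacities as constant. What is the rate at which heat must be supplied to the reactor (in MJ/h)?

Q_in = 268 MJ/h

Extent of reaction ξ = 0.498 × 224 = 111.55 mol/min
Reaction term: ξ·ΔH°_rxn = 111.55 × 40.0 = 4462.1 kJ/min
Q = ΔH = 4462.1 kJ/min = 74.368 kW
Heat supplied = 267.72 MJ/h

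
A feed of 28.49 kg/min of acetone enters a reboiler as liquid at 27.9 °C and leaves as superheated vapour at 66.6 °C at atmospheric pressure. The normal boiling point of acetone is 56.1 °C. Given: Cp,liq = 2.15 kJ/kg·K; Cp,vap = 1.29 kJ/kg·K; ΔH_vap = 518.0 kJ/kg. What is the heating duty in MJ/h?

Q = 1010 MJ/h

liquid 27.9→56.1 °C: 60.63 kJ/kg
vaporisation at 56.1 °C: 518 kJ/kg
vapour 56.1→66.6 °C: 13.545 kJ/kg
Δh = 60.63 + 518 + 13.545 = 592.17 kJ/kg
Q = ṁ·Δh = 28.49 kg/min × 592.17 kJ/kg = 16871 kJ/min
|Q| = 281.18 kW = 1012.3 MJ/h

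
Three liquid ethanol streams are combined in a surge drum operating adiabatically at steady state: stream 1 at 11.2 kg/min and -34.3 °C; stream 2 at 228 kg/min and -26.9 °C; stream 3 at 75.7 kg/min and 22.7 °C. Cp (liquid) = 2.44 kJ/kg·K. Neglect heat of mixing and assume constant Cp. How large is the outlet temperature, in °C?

T_out = -15.2 °C

Energy balance with Q = 0: Σ ṁᵢCp,ᵢ(T_out − Tᵢ) = 0
Σ ṁᵢCp,ᵢTᵢ = 11.2×2.44×-34.3 + 228×2.44×-26.9 + 75.7×2.44×22.7 = -11709
Σ ṁᵢCp,ᵢ = 11.2×2.44 + 228×2.44 + 75.7×2.44 = 768.36
T_out = -11709 / 768.36 = -15.24 °C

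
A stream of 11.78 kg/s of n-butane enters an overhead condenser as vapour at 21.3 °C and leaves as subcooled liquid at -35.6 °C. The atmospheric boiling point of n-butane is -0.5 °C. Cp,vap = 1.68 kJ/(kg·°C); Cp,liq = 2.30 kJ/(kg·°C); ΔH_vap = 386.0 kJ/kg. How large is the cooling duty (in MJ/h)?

vapour 21.3→-0.5 °C: -36.624 kJ/kg
condensation at -0.5 °C: -386 kJ/kg
liquid -0.5→-35.6 °C: -80.73 kJ/kg
Δh = -36.624 + -386 + -80.73 = -503.35 kJ/kg
Q = ṁ·Δh = 11.78 kg/s × -503.35 kJ/kg = -5929.5 kJ/s
|Q| = 5929.5 kW = 21346 MJ/h

Q_c = 21300 MJ/h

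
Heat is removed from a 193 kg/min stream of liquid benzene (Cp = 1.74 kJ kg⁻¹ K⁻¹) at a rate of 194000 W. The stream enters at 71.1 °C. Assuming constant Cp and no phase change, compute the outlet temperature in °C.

T_out = 36.4 °C

Q = 194000 W = 11640 kJ/min
ΔT = Q/(ṁ·Cp) = 11640/(193×1.74) = 34.661 K
T_out = 71.1 − 34.661 = 36.439 °C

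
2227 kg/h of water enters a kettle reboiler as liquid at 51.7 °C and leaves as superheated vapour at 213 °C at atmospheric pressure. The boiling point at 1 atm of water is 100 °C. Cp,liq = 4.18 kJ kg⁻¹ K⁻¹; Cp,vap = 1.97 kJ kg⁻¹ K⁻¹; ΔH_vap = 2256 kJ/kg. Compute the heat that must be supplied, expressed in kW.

Q = 1660 kW

liquid 51.7→100 °C: 201.89 kJ/kg
vaporisation at 100 °C: 2256 kJ/kg
vapour 100→213 °C: 222.61 kJ/kg
Δh = 201.89 + 2256 + 222.61 = 2680.5 kJ/kg
Q = ṁ·Δh = 2227 kg/h × 2680.5 kJ/kg = 5.9695e+06 kJ/h
|Q| = 1658.2 kW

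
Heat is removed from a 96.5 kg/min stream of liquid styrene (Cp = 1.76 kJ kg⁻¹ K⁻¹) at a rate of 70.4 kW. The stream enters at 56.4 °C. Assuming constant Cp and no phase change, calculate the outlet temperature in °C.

Q = 70.4 kW = 4224 kJ/min
ΔT = Q/(ṁ·Cp) = 4224/(96.5×1.76) = 24.87 K
T_out = 56.4 − 24.87 = 31.53 °C

T_out = 31.5 °C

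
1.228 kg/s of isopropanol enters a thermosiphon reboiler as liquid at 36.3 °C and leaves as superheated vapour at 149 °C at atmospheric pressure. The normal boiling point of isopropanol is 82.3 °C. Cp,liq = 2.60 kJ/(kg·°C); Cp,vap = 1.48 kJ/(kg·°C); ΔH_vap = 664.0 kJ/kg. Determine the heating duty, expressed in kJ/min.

Q = 65000 kJ/min

liquid 36.3→82.3 °C: 119.6 kJ/kg
vaporisation at 82.3 °C: 664 kJ/kg
vapour 82.3→149 °C: 98.716 kJ/kg
Δh = 119.6 + 664 + 98.716 = 882.32 kJ/kg
Q = ṁ·Δh = 1.228 kg/s × 882.32 kJ/kg = 1083.5 kJ/s
|Q| = 1083.5 kW = 65009 kJ/min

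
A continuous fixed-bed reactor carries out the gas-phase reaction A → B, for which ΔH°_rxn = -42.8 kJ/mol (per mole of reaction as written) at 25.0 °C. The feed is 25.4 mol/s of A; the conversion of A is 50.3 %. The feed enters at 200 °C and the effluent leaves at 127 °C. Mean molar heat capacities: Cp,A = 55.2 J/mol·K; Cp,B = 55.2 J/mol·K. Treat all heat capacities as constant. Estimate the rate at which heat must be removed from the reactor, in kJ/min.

Q_out = 39000 kJ/min

Extent of reaction ξ = 0.503 × 25.4 = 12.776 mol/s
Reaction term: ξ·ΔH°_rxn = 12.776 × -42.8 = -546.82 kJ/s
Sensible, feed 200→25 °C: -245.36 kJ/s
Outlet flows (mol/s): A 12.624, B 12.776
Sensible, products 25→127 °C: 143.01 kJ/s
Q = ΔH = -649.17 kJ/s = -649.17 kW
Heat removed = 38950 kJ/min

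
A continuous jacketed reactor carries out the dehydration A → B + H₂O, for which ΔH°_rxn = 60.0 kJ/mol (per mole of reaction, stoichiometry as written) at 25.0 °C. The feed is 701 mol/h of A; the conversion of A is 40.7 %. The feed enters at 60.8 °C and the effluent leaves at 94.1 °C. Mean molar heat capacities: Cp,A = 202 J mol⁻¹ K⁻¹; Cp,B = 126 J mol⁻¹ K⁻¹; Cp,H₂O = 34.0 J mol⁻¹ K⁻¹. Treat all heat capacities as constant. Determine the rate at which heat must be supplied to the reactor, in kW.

Extent of reaction ξ = 0.407 × 701 = 285.31 mol/h
Reaction term: ξ·ΔH°_rxn = 285.31 × 60.0 = 17118 kJ/h
Sensible, feed 60.8→25 °C: -5069.4 kJ/h
Outlet flows (mol/h): A 415.69, B 285.31, H₂O 285.31
Sensible, products 25→94.1 °C: 8956.7 kJ/h
Q = ΔH = 21006 kJ/h = 5.8349 kW
Heat supplied = 5.8349 kW

Q_in = 5.83 kW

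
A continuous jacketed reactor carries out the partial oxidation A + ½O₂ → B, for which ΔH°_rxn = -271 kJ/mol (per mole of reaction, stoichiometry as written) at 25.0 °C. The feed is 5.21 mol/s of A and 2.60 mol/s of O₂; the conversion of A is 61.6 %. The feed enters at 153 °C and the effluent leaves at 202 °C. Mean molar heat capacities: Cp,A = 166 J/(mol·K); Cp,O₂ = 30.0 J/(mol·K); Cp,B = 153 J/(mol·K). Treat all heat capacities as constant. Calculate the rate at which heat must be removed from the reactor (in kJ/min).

Q_out = 50400 kJ/min

Extent of reaction ξ = 0.616 × 5.21 = 3.2094 mol/s
Reaction term: ξ·ΔH°_rxn = 3.2094 × -271 = -869.74 kJ/s
Sensible, feed 153→25 °C: -120.69 kJ/s
Outlet flows (mol/s): A 2.0006, O₂ 0.99532, B 3.2094
Sensible, products 25→202 °C: 150.98 kJ/s
Q = ΔH = -839.44 kJ/s = -839.44 kW
Heat removed = 50367 kJ/min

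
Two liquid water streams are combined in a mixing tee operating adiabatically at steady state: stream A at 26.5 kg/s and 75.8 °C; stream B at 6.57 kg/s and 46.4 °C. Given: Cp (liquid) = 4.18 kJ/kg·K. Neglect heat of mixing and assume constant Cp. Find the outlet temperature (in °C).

Energy balance with Q = 0: Σ ṁᵢCp,ᵢ(T_out − Tᵢ) = 0
T_out = Σ ṁᵢCp,ᵢTᵢ / Σ ṁᵢCp,ᵢ
      = 9670.6 / 138.23 = 69.959 °C

T_out = 70.0 °C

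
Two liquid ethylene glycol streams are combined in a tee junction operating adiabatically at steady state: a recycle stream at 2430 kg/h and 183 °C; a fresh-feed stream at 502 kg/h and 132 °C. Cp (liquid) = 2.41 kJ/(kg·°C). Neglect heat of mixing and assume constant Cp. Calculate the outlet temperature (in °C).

T_out = 174 °C

No heat crosses the boundary, so H_out = H_in.
Σ ṁᵢCp,ᵢTᵢ = 2430×2.41×183 + 502×2.41×132 = 1.2314e+06
Σ ṁᵢCp,ᵢ = 2430×2.41 + 502×2.41 = 7066.1
T_out = 1.2314e+06 / 7066.1 = 174.27 °C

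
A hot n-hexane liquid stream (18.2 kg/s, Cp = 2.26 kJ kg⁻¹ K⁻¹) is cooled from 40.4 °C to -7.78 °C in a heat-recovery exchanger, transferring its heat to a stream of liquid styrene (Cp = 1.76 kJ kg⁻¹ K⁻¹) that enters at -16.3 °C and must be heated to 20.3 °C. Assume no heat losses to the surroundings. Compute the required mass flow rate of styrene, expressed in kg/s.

ṁ_c = 30.8 kg/s

Heat released by hot stream: Q = 18.2 × 2.26 × (40.4 − -7.78) = 1981.7 kJ/s
Energy balance on cold side (adiabatic exchanger): Q = ṁ_c·Cp_c·(T_c,out − T_c,in)
ṁ_c = 1981.7 / [1.76 × (20.3 − -16.3)] = 30.765 kg/s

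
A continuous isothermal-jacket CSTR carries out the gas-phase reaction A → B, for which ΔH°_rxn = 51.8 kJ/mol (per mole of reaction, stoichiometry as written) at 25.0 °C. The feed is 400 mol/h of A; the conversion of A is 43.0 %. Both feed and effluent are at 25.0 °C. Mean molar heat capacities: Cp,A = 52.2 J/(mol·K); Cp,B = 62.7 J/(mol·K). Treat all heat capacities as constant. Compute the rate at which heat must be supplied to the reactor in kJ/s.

Extent of reaction ξ = 0.430 × 400 = 172 mol/h
Reaction term: ξ·ΔH°_rxn = 172 × 51.8 = 8909.6 kJ/h
Q = ΔH = 8909.6 kJ/h = 2.4749 kW
Heat supplied = 2.4749 kJ/s

Q_in = 2.47 kJ/s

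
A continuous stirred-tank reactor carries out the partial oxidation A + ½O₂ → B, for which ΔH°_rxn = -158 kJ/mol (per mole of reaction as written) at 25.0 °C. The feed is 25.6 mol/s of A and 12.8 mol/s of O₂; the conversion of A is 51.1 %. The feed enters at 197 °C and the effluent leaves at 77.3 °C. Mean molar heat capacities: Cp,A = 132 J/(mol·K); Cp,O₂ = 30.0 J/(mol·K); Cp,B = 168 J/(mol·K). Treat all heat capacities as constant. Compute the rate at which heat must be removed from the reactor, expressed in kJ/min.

Q_out = 150000 kJ/min

Extent of reaction ξ = 0.511 × 25.6 = 13.082 mol/s
Reaction term: ξ·ΔH°_rxn = 13.082 × -158 = -2066.9 kJ/s
Sensible, feed 197→25 °C: -647.27 kJ/s
Outlet flows (mol/s): A 12.518, O₂ 6.2592, B 13.082
Sensible, products 25→77.3 °C: 211.18 kJ/s
Q = ΔH = -2503 kJ/s = -2503 kW
Heat removed = 150180 kJ/min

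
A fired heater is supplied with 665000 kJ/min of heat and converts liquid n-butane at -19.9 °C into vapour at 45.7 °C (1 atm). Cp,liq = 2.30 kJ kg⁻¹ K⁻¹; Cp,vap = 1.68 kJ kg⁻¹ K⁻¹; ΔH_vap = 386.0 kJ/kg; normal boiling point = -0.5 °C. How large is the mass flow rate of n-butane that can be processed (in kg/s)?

Δh = 2.30×(-0.5−-19.9) + 386.0 + 1.68×(45.7−-0.5) = 508.24 kJ/kg
Q = 665000 kJ/min = 11083 kJ/s = 11083 kJ/s
ṁ = Q/Δh = 11083 / 508.24 = 21.807 kg/s

ṁ = 21.8 kg/s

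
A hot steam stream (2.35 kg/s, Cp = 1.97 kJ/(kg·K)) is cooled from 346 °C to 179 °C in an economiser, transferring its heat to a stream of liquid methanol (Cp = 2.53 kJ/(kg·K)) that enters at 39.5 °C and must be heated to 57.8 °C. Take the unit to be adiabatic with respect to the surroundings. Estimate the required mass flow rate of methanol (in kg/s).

ṁ_c = 16.7 kg/s

Heat released by hot stream: Q = 2.35 × 1.97 × (346 − 179) = 773.13 kJ/s
Energy balance on cold side (adiabatic exchanger): Q = ṁ_c·Cp_c·(T_c,out − T_c,in)
ṁ_c = 773.13 / [2.53 × (57.8 − 39.5)] = 16.699 kg/s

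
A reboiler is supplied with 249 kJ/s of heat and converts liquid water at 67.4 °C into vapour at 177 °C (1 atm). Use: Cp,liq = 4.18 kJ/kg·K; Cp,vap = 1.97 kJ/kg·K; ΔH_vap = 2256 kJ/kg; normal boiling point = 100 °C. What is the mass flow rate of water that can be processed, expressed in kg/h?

Δh = 4.18×(100−67.4) + 2256 + 1.97×(177−100) = 2544 kJ/kg
Q = 249 kJ/s = 249 kJ/s = 896400 kJ/h
ṁ = Q/Δh = 896400 / 2544 = 352.36 kg/h

ṁ = 352 kg/h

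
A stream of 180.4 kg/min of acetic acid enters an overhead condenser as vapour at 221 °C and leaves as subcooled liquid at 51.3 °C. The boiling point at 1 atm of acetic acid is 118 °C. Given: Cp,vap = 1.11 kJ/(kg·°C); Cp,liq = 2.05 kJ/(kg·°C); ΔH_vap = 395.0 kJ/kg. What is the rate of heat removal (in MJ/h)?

vapour 221→118 °C: -114.33 kJ/kg
condensation at 118 °C: -395 kJ/kg
liquid 118→51.3 °C: -136.73 kJ/kg
Δh = -114.33 + -395 + -136.73 = -646.07 kJ/kg
Q = ṁ·Δh = 180.4 kg/min × -646.07 kJ/kg = -116550 kJ/min
|Q| = 1942.5 kW = 6993 MJ/h

Q_c = 6990 MJ/h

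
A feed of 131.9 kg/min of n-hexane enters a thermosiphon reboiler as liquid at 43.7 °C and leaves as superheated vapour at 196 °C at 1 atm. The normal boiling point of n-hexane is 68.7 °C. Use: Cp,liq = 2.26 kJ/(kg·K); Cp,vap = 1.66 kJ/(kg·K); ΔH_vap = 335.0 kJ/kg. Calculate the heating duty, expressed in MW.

Q = 1.33 MW

liquid 43.7→68.7 °C: 56.5 kJ/kg
vaporisation at 68.7 °C: 335 kJ/kg
vapour 68.7→196 °C: 211.32 kJ/kg
Δh = 56.5 + 335 + 211.32 = 602.82 kJ/kg
Q = ṁ·Δh = 131.9 kg/min × 602.82 kJ/kg = 79512 kJ/min
|Q| = 1325.2 kW = 1.3252 MW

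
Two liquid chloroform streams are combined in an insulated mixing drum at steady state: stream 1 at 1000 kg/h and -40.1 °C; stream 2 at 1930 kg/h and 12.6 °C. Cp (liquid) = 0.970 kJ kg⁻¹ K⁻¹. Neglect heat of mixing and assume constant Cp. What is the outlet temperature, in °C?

T_out = -5.39 °C

Adiabatic, steady state ⇒ Σ ṁᵢCp,ᵢ(T_out − Tᵢ) = 0
Σ ṁᵢCp,ᵢTᵢ = 1000×0.970×-40.1 + 1930×0.970×12.6 = -15309
Σ ṁᵢCp,ᵢ = 1000×0.970 + 1930×0.970 = 2842.1
T_out = -15309 / 2842.1 = -5.3863 °C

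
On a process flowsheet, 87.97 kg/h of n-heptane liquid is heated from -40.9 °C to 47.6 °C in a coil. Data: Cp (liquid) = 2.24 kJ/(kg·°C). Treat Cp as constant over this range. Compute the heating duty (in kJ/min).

Q = ṁ·Cp·ΔT = 87.97 × 2.24 × (47.6 − -40.9) = 17439 kJ/h
Converting: 17439 / 3600 s = 4.8442 kW
Heating duty = 290.65 kJ/min

Q = 291 kJ/min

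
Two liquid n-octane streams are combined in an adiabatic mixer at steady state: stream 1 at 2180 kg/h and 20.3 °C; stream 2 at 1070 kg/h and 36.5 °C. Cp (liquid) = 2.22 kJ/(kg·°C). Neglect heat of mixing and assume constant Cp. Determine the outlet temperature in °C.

T_out = 25.6 °C

Adiabatic, steady state ⇒ Σ ṁᵢCp,ᵢ(T_out − Tᵢ) = 0
Σ ṁᵢCp,ᵢTᵢ = 2180×2.22×20.3 + 1070×2.22×36.5 = 184950
Σ ṁᵢCp,ᵢ = 2180×2.22 + 1070×2.22 = 7215
T_out = 184950 / 7215 = 25.634 °C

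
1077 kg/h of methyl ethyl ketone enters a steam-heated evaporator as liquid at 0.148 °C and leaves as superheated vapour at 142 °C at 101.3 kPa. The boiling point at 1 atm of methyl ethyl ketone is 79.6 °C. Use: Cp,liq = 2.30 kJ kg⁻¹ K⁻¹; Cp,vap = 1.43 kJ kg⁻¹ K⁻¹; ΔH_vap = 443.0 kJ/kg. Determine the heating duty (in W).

Q = 214000 W

liquid 0.148→79.6 °C: 182.74 kJ/kg
vaporisation at 79.6 °C: 443 kJ/kg
vapour 79.6→142 °C: 89.232 kJ/kg
Δh = 182.74 + 443 + 89.232 = 714.97 kJ/kg
Q = ṁ·Δh = 1077 kg/h × 714.97 kJ/kg = 770020 kJ/h
|Q| = 213.9 kW = 213900 W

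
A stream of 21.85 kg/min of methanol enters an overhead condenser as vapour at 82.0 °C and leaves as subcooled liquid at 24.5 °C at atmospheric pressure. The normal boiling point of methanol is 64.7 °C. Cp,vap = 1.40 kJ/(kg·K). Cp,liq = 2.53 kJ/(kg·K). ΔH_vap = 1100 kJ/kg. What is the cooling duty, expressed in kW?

vapour 82.0→64.7 °C: -24.22 kJ/kg
condensation at 64.7 °C: -1100 kJ/kg
liquid 64.7→24.5 °C: -101.71 kJ/kg
Δh = -24.22 + -1100 + -101.71 = -1225.9 kJ/kg
Q = ṁ·Δh = 21.85 kg/min × -1225.9 kJ/kg = -26786 kJ/min
|Q| = 446.44 kW

Q_c = 446 kW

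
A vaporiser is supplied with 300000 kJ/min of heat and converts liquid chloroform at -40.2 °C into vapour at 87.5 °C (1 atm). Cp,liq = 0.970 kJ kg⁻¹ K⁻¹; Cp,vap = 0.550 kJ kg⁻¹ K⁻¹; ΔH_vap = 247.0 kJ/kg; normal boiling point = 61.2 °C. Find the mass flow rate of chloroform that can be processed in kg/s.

Δh = 0.970×(61.2−-40.2) + 247.0 + 0.550×(87.5−61.2) = 359.82 kJ/kg
Q = 300000 kJ/min = 5000 kJ/s = 5000 kJ/s
ṁ = Q/Δh = 5000 / 359.82 = 13.896 kg/s

ṁ = 13.9 kg/s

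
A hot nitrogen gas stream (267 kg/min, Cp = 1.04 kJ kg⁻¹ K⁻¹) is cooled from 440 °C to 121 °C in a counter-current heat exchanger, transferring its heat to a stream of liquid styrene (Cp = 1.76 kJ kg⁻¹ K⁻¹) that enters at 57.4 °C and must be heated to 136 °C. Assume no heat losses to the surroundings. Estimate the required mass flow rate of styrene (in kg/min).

ṁ_c = 640 kg/min

Heat released by hot stream: Q = 267 × 1.04 × (440 − 121) = 88580 kJ/min
Energy balance on cold side (adiabatic exchanger): Q = ṁ_c·Cp_c·(T_c,out − T_c,in)
ṁ_c = 88580 / [1.76 × (136 − 57.4)] = 640.32 kg/min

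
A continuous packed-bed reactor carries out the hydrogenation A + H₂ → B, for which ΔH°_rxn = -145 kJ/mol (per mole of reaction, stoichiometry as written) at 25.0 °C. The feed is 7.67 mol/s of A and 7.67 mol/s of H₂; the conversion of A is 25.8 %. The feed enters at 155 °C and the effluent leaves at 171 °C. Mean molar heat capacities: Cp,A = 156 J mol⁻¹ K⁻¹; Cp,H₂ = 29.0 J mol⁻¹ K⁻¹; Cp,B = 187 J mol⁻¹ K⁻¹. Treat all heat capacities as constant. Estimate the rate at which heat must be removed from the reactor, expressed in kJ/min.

Q_out = 15800 kJ/min

Extent of reaction ξ = 0.258 × 7.67 = 1.9789 mol/s
Reaction term: ξ·ΔH°_rxn = 1.9789 × -145 = -286.93 kJ/s
Sensible, feed 155→25 °C: -184.46 kJ/s
Outlet flows (mol/s): A 5.6911, H₂ 5.6911, B 1.9789
Sensible, products 25→171 °C: 207.74 kJ/s
Q = ΔH = -263.65 kJ/s = -263.65 kW
Heat removed = 15819 kJ/min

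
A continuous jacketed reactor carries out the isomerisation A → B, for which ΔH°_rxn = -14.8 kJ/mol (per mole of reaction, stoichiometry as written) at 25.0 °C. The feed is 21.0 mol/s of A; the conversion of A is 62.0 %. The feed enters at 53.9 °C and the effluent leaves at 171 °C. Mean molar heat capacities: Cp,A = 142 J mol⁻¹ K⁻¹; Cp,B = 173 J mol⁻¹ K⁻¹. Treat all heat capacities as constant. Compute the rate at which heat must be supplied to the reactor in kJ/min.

Extent of reaction ξ = 0.620 × 21.0 = 13.02 mol/s
Reaction term: ξ·ΔH°_rxn = 13.02 × -14.8 = -192.7 kJ/s
Sensible, feed 53.9→25 °C: -86.18 kJ/s
Outlet flows (mol/s): A 7.98, B 13.02
Sensible, products 25→171 °C: 494.3 kJ/s
Q = ΔH = 215.42 kJ/s = 215.42 kW
Heat supplied = 12925 kJ/min

Q_in = 12900 kJ/min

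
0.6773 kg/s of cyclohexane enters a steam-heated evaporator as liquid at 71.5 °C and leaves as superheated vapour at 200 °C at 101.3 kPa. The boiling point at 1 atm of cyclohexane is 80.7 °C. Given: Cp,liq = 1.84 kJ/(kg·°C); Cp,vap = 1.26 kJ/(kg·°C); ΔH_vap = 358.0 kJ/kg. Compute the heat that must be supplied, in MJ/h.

liquid 71.5→80.7 °C: 16.928 kJ/kg
vaporisation at 80.7 °C: 358 kJ/kg
vapour 80.7→200 °C: 150.32 kJ/kg
Δh = 16.928 + 358 + 150.32 = 525.25 kJ/kg
Q = ṁ·Δh = 0.6773 kg/s × 525.25 kJ/kg = 355.75 kJ/s
|Q| = 355.75 kW = 1280.7 MJ/h

Q = 1280 MJ/h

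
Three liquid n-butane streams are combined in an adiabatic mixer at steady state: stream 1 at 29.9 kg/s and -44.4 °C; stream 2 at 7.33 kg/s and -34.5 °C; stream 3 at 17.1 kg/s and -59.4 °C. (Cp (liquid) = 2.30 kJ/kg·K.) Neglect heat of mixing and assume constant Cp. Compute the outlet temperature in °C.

No heat crosses the boundary, so H_out = H_in.
Σ ṁᵢCp,ᵢTᵢ = 29.9×2.30×-44.4 + 7.33×2.30×-34.5 + 17.1×2.30×-59.4 = -5971.2
Σ ṁᵢCp,ᵢ = 29.9×2.30 + 7.33×2.30 + 17.1×2.30 = 124.96
T_out = -5971.2 / 124.96 = -47.785 °C

T_out = -47.8 °C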